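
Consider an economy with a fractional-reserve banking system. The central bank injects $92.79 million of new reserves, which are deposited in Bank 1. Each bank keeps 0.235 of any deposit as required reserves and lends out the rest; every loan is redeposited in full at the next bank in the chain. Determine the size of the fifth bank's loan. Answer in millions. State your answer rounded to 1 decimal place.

Each bank lends a fraction (1 − rr) = 0.7650 of the deposit it receives, so Bank 5 receives 92.79·0.7650^4 and lends 92.79·0.7650^5 ≈ 24.3113 million.

$24.3 million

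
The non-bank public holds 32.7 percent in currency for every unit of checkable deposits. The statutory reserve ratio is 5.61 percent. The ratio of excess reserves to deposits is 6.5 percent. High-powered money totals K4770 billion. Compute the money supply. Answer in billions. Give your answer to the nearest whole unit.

K14126 billion

The money multiplier is m = (1 + c) / (rr + e + c) = (1 + 0.327) / (0.0561 + 0.065 + 0.327) ≈ 2.96139.
So M = m × MB = 2.96139 × 4770 = 14125.8303 billion.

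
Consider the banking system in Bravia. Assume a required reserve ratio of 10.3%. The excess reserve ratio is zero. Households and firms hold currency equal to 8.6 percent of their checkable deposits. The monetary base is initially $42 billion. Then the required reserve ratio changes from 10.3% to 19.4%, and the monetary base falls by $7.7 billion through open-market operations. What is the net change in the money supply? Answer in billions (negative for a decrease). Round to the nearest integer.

-108 billion

Before: m₁ = (1 + 0.086) / (0.103 + 0.086) ≈ 5.7460, MB₁ = 42, so M₁ = 5.7460 × 42 = 241.332 billion.
After: m₂ = (1 + 0.086) / (0.194 + 0.086) ≈ 3.8786, MB₂ = 42 − 7.7 = 34.3, so M₂ = 3.8786 × 34.3 ≈ 133.036 billion.
ΔM = M₂ − M₁ = 133.036 − 241.332 = -108.296 billion.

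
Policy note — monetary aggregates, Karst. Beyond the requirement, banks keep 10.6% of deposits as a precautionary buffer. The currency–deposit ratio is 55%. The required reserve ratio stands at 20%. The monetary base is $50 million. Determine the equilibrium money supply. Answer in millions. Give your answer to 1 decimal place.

The money multiplier is m = (1 + c) / (rr + e + c) = (1 + 0.55) / (0.2 + 0.106 + 0.55) ≈ 1.8107.
So M = m × MB = 1.8107 × 50 = 90.535 million.

$90.5 million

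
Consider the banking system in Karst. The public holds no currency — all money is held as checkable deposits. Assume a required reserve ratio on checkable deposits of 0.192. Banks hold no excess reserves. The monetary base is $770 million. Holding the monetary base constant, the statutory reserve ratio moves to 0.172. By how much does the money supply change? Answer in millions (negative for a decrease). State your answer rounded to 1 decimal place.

$466.3 million

Initially m₁ = 1 / (0.192) ≈ 5.20833, so M₁ = 5.20833 × 770 = 4010.4141 million.
After the change m₂ = 1 / (0.172) ≈ 5.81395, so M₂ = 5.81395 × 770 = 4476.7415 million.
ΔM = M₂ − M₁ = 4476.7415 − 4010.4141 = 466.3274 million.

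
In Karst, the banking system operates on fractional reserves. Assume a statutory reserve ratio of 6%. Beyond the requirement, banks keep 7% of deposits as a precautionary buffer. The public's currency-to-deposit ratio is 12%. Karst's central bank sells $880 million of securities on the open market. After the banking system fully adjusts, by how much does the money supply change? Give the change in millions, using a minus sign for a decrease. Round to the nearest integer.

-3942 million

The money multiplier is m = (1 + c) / (rr + e + c) = (1 + 0.12) / (0.06 + 0.07 + 0.12) = 4.48.
The sale removes 880 million of base, so ΔM = m × ΔMB = 4.48 × (−880) = -3942.4 million.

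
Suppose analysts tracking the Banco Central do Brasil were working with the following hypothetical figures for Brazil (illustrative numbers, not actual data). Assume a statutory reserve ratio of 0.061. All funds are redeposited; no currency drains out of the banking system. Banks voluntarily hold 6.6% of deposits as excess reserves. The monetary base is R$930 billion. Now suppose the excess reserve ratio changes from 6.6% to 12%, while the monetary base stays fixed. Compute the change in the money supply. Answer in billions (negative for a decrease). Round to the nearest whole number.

Initially m₁ = 1 / (0.061 + 0.066) ≈ 7.8740, so M₁ = 7.8740 × 930 = 7322.82 billion.
After the change m₂ = 1 / (0.061 + 0.12) ≈ 5.5249, so M₂ = 5.5249 × 930 = 5138.157 billion.
ΔM = M₂ − M₁ = 5138.157 − 7322.82 = -2184.663 billion.

-2185 billion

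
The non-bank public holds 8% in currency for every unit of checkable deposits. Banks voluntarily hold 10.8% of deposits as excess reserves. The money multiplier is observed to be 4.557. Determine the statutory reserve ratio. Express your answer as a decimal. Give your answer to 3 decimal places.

0.049

Using m = 4.557. Since m = (1 + c)/(c + rr + e), the denominator satisfies c + rr + e = (1 + c)/m = (1 + 0.08) / 4.557 ≈ 0.236998.
With c = 0.08 and e = 0.108, the statutory reserve ratio is 0.236998 − 0.08 − 0.108 = 0.048998.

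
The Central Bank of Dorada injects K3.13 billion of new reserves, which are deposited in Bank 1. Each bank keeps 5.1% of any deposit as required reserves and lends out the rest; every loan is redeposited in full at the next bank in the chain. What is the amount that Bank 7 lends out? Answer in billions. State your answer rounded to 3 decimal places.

Each bank lends a fraction (1 − rr) = 0.9490 of the deposit it receives, so Bank 7 receives 3.13·0.9490^6 and lends 3.13·0.9490^7 ≈ 2.1697 billion.

K2.170 billion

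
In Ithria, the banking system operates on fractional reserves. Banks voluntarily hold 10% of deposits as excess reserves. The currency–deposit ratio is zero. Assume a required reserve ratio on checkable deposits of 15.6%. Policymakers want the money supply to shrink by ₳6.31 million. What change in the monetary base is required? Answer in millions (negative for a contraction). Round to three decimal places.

The money multiplier is m = 1 / (rr + e) = 1 / (0.156 + 0.1) = 3.90625.
ΔMB = ΔM / m = (−6.31) / 3.90625 ≈ -1.6154 million.

-1.615 million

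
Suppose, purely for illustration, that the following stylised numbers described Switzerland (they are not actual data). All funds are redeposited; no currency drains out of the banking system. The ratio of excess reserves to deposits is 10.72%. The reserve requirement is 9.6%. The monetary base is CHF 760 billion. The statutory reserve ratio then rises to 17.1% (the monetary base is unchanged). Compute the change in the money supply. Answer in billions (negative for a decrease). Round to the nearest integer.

-1008 billion

Initially m₁ = 1 / (0.096 + 0.1072) ≈ 4.9213, so M₁ = 4.9213 × 760 = 3740.188 billion.
After the change m₂ = 1 / (0.171 + 0.1072) ≈ 3.5945, so M₂ = 3.5945 × 760 = 2731.82 billion.
ΔM = M₂ − M₁ = 2731.82 − 3740.188 = -1008.368 billion.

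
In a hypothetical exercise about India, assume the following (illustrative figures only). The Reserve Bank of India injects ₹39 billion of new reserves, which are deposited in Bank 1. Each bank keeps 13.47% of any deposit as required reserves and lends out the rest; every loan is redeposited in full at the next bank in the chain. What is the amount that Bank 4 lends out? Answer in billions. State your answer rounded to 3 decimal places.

Each bank lends a fraction (1 − rr) = 0.8653 of the deposit it receives, so Bank 4 receives 39·0.8653^3 and lends 39·0.8653^4 ≈ 21.8641 billion.

₹21.864 billion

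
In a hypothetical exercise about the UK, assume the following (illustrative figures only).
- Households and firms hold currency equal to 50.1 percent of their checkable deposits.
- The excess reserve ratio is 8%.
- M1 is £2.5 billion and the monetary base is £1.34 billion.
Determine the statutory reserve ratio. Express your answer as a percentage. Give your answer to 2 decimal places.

Using m = M/MB = 2.5/1.34 ≈ 1.865672. Since m = (1 + c)/(c + rr + e), the denominator satisfies c + rr + e = (1 + c)/m = (1 + 0.501) / 1.865672 ≈ 0.804536.
With c = 0.501 and e = 0.08, the statutory reserve ratio is 0.804536 − 0.501 − 0.08 = 0.223536.

22.35%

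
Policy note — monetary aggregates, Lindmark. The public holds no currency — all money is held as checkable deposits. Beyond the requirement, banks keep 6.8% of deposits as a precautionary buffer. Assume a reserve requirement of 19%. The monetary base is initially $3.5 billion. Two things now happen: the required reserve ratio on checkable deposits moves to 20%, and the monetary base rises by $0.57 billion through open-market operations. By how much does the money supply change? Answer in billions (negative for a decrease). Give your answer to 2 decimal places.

Before: m₁ = 1 / (0.19 + 0.068) ≈ 3.8760, MB₁ = 3.5, so M₁ = 3.8760 × 3.5 = 13.566 billion.
After: m₂ = 1 / (0.2 + 0.068) ≈ 3.7313, MB₂ = 3.5 + 0.57 = 4.07, so M₂ = 3.7313 × 4.07 ≈ 15.1864 billion.
ΔM = M₂ − M₁ = 15.1864 − 13.566 = 1.6204 billion.

$1.62 billion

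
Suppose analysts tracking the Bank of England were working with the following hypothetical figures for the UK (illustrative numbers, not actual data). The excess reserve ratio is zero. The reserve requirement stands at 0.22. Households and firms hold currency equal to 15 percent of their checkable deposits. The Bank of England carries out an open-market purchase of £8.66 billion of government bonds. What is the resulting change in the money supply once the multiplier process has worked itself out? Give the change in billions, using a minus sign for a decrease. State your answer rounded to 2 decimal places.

£26.92 billion

The money multiplier is m = (1 + c) / (rr + c) = (1 + 0.15) / (0.22 + 0.15) ≈ 3.1081.
The purchase adds 8.66 billion of base, so ΔM = m × ΔMB = 3.1081 × (+8.66) ≈ 26.9161 billion.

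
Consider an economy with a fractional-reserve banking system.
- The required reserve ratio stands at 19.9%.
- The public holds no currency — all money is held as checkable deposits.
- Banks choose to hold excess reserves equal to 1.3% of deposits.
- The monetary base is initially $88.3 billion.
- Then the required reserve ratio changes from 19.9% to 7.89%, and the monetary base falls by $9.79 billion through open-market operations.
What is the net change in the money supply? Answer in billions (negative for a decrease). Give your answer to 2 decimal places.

Before: m₁ = 1 / (0.199 + 0.013) ≈ 4.71698, MB₁ = 88.3, so M₁ = 4.71698 × 88.3 ≈ 416.5093 billion.
After: m₂ = 1 / (0.0789 + 0.013) ≈ 10.88139, MB₂ = 88.3 − 9.79 = 78.51, so M₂ = 10.88139 × 78.51 ≈ 854.2979 billion.
ΔM = M₂ − M₁ = 854.2979 − 416.5093 = 437.7886 billion.

$437.79 billion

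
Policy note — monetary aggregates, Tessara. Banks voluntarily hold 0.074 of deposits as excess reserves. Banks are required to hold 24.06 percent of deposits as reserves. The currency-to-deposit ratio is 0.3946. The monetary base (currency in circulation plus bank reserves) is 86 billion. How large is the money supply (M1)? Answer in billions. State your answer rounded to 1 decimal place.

169.1 billion

The money multiplier is m = (1 + c) / (rr + e + c) = (1 + 0.3946) / (0.2406 + 0.074 + 0.3946) ≈ 1.9664.
So M = m × MB = 1.9664 × 86 = 169.1104 billion.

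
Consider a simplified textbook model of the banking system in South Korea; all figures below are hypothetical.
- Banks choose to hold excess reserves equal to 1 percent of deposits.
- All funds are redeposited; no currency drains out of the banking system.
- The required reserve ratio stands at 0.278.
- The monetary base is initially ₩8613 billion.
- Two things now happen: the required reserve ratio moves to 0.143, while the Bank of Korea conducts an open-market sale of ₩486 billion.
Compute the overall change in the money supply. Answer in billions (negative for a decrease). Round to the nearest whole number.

Before: m₁ = 1 / (0.278 + 0.01) ≈ 3.47222, MB₁ = 8613, so M₁ = 3.47222 × 8613 ≈ 29906.2309 billion.
After: m₂ = 1 / (0.143 + 0.01) ≈ 6.53595, MB₂ = 8613 − 486 = 8127, so M₂ = 6.53595 × 8127 ≈ 53117.6656 billion.
ΔM = M₂ − M₁ = 53117.6656 − 29906.2309 = 23211.4347 billion.

₩23211 billion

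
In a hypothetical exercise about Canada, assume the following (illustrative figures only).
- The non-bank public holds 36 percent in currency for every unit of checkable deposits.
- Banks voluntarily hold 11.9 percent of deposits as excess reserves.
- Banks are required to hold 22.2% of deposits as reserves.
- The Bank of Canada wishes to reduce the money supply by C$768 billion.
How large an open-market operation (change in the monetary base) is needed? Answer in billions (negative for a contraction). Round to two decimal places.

-395.86 billion

The money multiplier is m = (1 + c) / (rr + e + c) = (1 + 0.36) / (0.222 + 0.119 + 0.36) ≈ 1.940086.
ΔMB = ΔM / m = (−768) / 1.940086 ≈ -395.8587 billion.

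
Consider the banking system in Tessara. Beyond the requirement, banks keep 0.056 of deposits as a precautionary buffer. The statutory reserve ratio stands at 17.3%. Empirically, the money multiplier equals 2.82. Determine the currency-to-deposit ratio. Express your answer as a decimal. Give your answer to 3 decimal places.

Using m = 2.82. From m = (1 + c)/(c + rr + e), rearranging gives 1 + c = m·(c + rr + e), so c·(1 − m) = m·(rr + e) − 1.
Hence c = [m·(rr + e) − 1]/(1 − m) = [2.82 × (0.173 + 0.056) − 1] / (1 − 2.82) ≈ 0.194626.

0.195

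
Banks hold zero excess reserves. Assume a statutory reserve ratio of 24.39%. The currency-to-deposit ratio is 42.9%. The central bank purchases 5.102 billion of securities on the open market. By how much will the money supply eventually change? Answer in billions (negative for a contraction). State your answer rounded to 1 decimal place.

The money multiplier is m = (1 + c) / (rr + c) = (1 + 0.429) / (0.2439 + 0.429) ≈ 2.1236.
The purchase adds 5.102 billion of base, so ΔM = m × ΔMB = 2.1236 × (+5.102) ≈ 10.8346 billion.

10.8 billion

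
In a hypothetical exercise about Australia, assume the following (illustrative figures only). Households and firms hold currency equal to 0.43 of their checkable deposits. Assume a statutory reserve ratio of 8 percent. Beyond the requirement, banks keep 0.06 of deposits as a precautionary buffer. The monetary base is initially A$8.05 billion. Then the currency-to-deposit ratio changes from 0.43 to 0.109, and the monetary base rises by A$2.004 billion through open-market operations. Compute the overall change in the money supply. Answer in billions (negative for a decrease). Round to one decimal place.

A$24.6 billion

Before: m₁ = (1 + 0.43) / (0.08 + 0.06 + 0.43) ≈ 2.5088, MB₁ = 8.05, so M₁ = 2.5088 × 8.05 ≈ 20.1958 billion.
After: m₂ = (1 + 0.109) / (0.08 + 0.06 + 0.109) ≈ 4.4538, MB₂ = 8.05 + 2.004 = 10.054, so M₂ = 4.4538 × 10.054 ≈ 44.7785 billion.
ΔM = M₂ − M₁ = 44.7785 − 20.1958 = 24.5827 billion.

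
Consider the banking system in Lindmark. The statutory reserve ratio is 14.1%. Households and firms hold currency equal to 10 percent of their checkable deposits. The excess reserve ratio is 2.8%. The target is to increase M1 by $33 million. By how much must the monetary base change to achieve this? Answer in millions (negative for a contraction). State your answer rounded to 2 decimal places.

$8.07 million

The money multiplier is m = (1 + c) / (rr + e + c) = (1 + 0.1) / (0.141 + 0.028 + 0.1) ≈ 4.08922.
ΔMB = ΔM / m = (+33) / 4.08922 ≈ 8.07 million.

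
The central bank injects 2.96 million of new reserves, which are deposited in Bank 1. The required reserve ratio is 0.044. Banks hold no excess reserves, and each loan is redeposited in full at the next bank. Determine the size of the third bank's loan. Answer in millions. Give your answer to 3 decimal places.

2.586 million

Each bank lends a fraction (1 − rr) = 0.9560 of the deposit it receives, so Bank 3 receives 2.96·0.9560^2 and lends 2.96·0.9560^3 ≈ 2.5862 million.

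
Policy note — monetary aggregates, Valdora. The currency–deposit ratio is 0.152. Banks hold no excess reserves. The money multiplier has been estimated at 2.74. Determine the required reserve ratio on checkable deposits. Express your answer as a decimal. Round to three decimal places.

Using m = 2.74. Since m = (1 + c)/(c + rr + e), the denominator satisfies c + rr + e = (1 + c)/m = (1 + 0.152) / 2.74 ≈ 0.420438.
With c = 0.152 and e = 0, the required reserve ratio on checkable deposits is 0.420438 − 0.152 − 0 = 0.268438.

0.268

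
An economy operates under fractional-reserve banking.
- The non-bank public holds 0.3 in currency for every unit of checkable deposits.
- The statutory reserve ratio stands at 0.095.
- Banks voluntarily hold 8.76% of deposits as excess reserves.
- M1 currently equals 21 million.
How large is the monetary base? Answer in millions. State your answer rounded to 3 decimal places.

7.796 million

The money multiplier is m = (1 + c) / (rr + e + c) = (1 + 0.3) / (0.095 + 0.0876 + 0.3) ≈ 2.693742.
MB = M / m = 21 / 2.693742 ≈ 7.7958 million.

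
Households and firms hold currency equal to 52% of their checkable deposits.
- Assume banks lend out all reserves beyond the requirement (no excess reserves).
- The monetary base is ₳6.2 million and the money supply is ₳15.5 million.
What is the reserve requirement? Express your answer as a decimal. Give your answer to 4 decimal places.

Using m = M/MB = 15.5/6.2 = 2.500000. Since m = (1 + c)/(c + rr + e), the denominator satisfies c + rr + e = (1 + c)/m = (1 + 0.52) / 2.500000 = 0.608000.
With c = 0.52 and e = 0, the reserve requirement is 0.608000 − 0.52 − 0 = 0.088.

0.0880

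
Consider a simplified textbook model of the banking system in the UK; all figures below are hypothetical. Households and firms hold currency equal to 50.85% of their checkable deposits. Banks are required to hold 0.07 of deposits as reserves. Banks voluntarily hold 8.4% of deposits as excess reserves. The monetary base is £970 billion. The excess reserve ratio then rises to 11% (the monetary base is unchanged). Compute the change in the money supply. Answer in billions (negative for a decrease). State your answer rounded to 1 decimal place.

Initially m₁ = (1 + 0.5085) / (0.07 + 0.084 + 0.5085) ≈ 2.27698, so M₁ = 2.27698 × 970 = 2208.6706 billion.
After the change m₂ = (1 + 0.5085) / (0.07 + 0.11 + 0.5085) ≈ 2.19099, so M₂ = 2.19099 × 970 = 2125.2603 billion.
ΔM = M₂ − M₁ = 2125.2603 − 2208.6706 = -83.4103 billion.

-83.4 billion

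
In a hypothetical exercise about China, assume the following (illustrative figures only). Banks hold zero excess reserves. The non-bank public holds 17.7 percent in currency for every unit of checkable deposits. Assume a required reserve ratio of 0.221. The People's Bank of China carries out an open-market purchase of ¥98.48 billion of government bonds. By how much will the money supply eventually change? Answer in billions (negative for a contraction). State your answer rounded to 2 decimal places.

¥291.23 billion

The money multiplier is m = (1 + c) / (rr + c) = (1 + 0.177) / (0.221 + 0.177) ≈ 2.95729.
The purchase adds 98.48 billion of base, so ΔM = m × ΔMB = 2.95729 × (+98.48) ≈ 291.2339 billion.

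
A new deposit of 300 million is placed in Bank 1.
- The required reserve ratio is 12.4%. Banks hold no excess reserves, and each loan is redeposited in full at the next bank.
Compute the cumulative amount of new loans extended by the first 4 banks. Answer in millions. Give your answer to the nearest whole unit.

Bank i lends (1 − rr)^i of the original deposit: Bank 1 lends 300·0.8760 = 262.8000, Bank 2 lends 300·0.8760² = 230.2128, and so on.
Summing a geometric series: total = 300·[0.8760·(1 − 0.8760^4) / (1 − 0.8760)] ≈ 871.3390 million.

871 million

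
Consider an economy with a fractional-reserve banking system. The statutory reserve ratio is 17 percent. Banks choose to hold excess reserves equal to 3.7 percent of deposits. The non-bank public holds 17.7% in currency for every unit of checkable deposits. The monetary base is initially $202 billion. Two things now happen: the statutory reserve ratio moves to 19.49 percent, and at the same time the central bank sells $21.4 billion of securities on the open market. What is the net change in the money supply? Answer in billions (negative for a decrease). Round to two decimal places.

Before: m₁ = (1 + 0.177) / (0.17 + 0.037 + 0.177) ≈ 3.065104, MB₁ = 202, so M₁ = 3.065104 × 202 ≈ 619.151 billion.
After: m₂ = (1 + 0.177) / (0.1949 + 0.037 + 0.177) ≈ 2.878454, MB₂ = 202 − 21.4 = 180.6, so M₂ = 2.878454 × 180.6 ≈ 519.8488 billion.
ΔM = M₂ − M₁ = 519.8488 − 619.151 = -99.3022 billion.

-99.30 billion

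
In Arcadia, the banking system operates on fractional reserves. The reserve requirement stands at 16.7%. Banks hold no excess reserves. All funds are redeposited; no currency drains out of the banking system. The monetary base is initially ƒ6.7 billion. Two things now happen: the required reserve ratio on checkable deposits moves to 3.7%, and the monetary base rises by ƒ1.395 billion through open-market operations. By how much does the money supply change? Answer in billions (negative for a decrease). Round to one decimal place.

ƒ178.7 billion

Before: m₁ = 1 / (0.167) ≈ 5.9880, MB₁ = 6.7, so M₁ = 5.9880 × 6.7 = 40.1196 billion.
After: m₂ = 1 / (0.037) ≈ 27.0270, MB₂ = 6.7 + 1.395 = 8.095, so M₂ = 27.0270 × 8.095 ≈ 218.7836 billion.
ΔM = M₂ − M₁ = 218.7836 − 40.1196 = 178.664 billion.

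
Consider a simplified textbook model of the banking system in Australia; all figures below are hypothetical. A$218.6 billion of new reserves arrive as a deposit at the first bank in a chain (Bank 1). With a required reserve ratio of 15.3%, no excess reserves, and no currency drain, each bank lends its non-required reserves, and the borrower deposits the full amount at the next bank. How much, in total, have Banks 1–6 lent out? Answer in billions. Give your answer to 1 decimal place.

Bank i lends (1 − rr)^i of the original deposit: Bank 1 lends 218.6·0.8470 = 185.1542, Bank 2 lends 218.6·0.8470² ≈ 156.8256, and so on.
Summing a geometric series: total = 218.6·[0.8470·(1 − 0.8470^6) / (1 − 0.8470)] ≈ 763.3279 billion.

A$763.3 billion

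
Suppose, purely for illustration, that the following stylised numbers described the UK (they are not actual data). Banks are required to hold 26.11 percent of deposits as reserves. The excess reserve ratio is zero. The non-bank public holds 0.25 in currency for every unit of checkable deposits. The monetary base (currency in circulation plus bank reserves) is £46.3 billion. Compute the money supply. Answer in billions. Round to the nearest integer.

£113 billion

The money multiplier is m = (1 + c) / (rr + c) = (1 + 0.25) / (0.2611 + 0.25) ≈ 2.4457.
So M = m × MB = 2.4457 × 46.3 ≈ 113.2359 billion.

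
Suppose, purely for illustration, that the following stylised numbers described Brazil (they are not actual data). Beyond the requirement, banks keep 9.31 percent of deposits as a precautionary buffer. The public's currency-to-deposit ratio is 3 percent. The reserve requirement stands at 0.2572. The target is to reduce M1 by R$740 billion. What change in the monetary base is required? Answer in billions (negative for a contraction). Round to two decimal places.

-273.23 billion

The money multiplier is m = (1 + c) / (rr + e + c) = (1 + 0.03) / (0.2572 + 0.0931 + 0.03) ≈ 2.708388.
ΔMB = ΔM / m = (−740) / 2.708388 ≈ -273.2253 billion.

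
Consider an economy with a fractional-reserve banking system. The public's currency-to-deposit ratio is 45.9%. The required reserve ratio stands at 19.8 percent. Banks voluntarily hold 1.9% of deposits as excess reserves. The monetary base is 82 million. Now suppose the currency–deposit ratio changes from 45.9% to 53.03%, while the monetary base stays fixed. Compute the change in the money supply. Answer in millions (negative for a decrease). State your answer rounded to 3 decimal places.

Initially m₁ = (1 + 0.459) / (0.198 + 0.019 + 0.459) ≈ 2.158284, so M₁ = 2.158284 × 82 ≈ 176.9793 million.
After the change m₂ = (1 + 0.5303) / (0.198 + 0.019 + 0.5303) ≈ 2.047772, so M₂ = 2.047772 × 82 ≈ 167.9173 million.
ΔM = M₂ − M₁ = 167.9173 − 176.9793 = -9.062 million.

-9.062 million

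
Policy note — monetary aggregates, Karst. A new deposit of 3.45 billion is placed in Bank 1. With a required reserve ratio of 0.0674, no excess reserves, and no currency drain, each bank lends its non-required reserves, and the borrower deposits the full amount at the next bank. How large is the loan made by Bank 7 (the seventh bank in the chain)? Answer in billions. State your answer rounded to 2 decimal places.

2.12 billion

Each bank lends a fraction (1 − rr) = 0.9326 of the deposit it receives, so Bank 7 receives 3.45·0.9326^6 and lends 3.45·0.9326^7 ≈ 2.1168 billion.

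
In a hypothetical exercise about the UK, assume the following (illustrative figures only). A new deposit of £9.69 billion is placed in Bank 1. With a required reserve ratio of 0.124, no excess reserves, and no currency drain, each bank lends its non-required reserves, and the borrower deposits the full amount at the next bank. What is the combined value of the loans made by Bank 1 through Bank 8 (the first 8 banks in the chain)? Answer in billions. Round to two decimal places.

Bank i lends (1 − rr)^i of the original deposit: Bank 1 lends 9.69·0.8760 ≈ 8.4884, Bank 2 lends 9.69·0.8760² ≈ 7.4359, and so on.
Summing a geometric series: total = 9.69·[0.8760·(1 − 0.8760^8) / (1 − 0.8760)] ≈ 44.7174 billion.

£44.72 billion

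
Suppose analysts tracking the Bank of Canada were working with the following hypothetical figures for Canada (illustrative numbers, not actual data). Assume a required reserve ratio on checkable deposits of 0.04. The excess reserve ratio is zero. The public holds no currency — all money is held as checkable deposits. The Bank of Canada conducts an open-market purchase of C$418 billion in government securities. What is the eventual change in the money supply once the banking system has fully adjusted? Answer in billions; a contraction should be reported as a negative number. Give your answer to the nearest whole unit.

The simple money multiplier is m = 1/rr = 1/0.04 = 25.
An open-market purchase increases the monetary base by 418 billion, so ΔM = m × ΔMB = 25 × 418 = 10450 billion.

C$10450 billion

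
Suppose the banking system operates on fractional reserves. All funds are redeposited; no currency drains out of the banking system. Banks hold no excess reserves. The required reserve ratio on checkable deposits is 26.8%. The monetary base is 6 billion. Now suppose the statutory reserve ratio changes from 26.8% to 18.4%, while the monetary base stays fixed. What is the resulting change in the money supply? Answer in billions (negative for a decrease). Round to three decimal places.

10.221 billion

Initially m₁ = 1 / (0.268) ≈ 3.73134, so M₁ = 3.73134 × 6 ≈ 22.388 billion.
After the change m₂ = 1 / (0.184) ≈ 5.43478, so M₂ = 5.43478 × 6 ≈ 32.6087 billion.
ΔM = M₂ − M₁ = 32.6087 − 22.388 = 10.2207 billion.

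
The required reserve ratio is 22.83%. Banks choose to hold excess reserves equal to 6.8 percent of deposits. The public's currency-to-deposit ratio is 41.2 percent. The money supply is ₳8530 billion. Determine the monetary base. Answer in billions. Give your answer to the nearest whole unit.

₳4279 billion

The money multiplier is m = (1 + c) / (rr + e + c) = (1 + 0.412) / (0.2283 + 0.068 + 0.412) ≈ 1.99351.
MB = M / m = 8530 / 1.99351 ≈ 4278.885 billion.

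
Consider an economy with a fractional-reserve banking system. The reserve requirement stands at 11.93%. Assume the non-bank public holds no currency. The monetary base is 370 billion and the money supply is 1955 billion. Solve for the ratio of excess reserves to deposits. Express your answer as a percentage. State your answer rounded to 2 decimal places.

7.00%

Using m = M/MB = 1955/370 ≈ 5.283784. Since m = (1 + c)/(c + rr + e), the denominator satisfies c + rr + e = (1 + c)/m = (1 + 0) / 5.283784 ≈ 0.189258.
With c = 0 and rr = 0.1193, the ratio of excess reserves to deposits is 0.189258 − 0 − 0.1193 = 0.069958.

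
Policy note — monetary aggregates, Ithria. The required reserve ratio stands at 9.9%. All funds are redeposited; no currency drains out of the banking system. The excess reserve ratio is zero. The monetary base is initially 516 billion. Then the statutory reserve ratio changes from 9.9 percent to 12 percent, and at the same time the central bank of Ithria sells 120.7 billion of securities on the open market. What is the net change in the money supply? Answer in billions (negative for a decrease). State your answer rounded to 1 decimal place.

Before: m₁ = 1 / (0.099) ≈ 10.10101, MB₁ = 516, so M₁ = 10.10101 × 516 ≈ 5212.1212 billion.
After: m₂ = 1 / (0.12) ≈ 8.33333, MB₂ = 516 − 120.7 = 395.3, so M₂ = 8.33333 × 395.3 ≈ 3294.1653 billion.
ΔM = M₂ − M₁ = 3294.1653 − 5212.1212 = -1917.9559 billion.

-1918.0 billion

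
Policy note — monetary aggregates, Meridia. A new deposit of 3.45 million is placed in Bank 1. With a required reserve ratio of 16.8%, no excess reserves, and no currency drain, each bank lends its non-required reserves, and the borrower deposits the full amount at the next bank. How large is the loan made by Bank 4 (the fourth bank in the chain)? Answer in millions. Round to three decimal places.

Each bank lends a fraction (1 − rr) = 0.8320 of the deposit it receives, so Bank 4 receives 3.45·0.8320^3 and lends 3.45·0.8320^4 ≈ 1.6532 million.

1.653 million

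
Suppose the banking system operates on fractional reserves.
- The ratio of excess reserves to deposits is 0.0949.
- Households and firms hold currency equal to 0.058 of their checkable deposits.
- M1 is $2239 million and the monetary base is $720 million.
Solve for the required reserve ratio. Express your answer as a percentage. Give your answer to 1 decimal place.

Using m = M/MB = 2239/720 ≈ 3.109722. Since m = (1 + c)/(c + rr + e), the denominator satisfies c + rr + e = (1 + c)/m = (1 + 0.058) / 3.109722 ≈ 0.340223.
With c = 0.058 and e = 0.0949, the required reserve ratio is 0.340223 − 0.058 − 0.0949 = 0.187323.

18.7%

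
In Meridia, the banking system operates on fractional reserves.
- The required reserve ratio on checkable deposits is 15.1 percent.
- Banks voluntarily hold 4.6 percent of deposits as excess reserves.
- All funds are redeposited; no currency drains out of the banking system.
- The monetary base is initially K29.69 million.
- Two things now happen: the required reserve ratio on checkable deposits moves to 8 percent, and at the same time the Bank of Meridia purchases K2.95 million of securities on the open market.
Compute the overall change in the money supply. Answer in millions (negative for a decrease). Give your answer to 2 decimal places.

Before: m₁ = 1 / (0.151 + 0.046) ≈ 5.07614, MB₁ = 29.69, so M₁ = 5.07614 × 29.69 ≈ 150.7106 million.
After: m₂ = 1 / (0.08 + 0.046) ≈ 7.93651, MB₂ = 29.69 + 2.95 = 32.64, so M₂ = 7.93651 × 32.64 ≈ 259.0477 million.
ΔM = M₂ − M₁ = 259.0477 − 150.7106 = 108.3371 million.

K108.34 million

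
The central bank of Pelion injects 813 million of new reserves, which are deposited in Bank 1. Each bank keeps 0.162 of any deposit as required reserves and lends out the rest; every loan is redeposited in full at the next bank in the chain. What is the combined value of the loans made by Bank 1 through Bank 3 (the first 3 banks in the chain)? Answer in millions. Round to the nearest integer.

Bank i lends (1 − rr)^i of the original deposit: Bank 1 lends 813·0.8380 = 681.2940, Bank 2 lends 813·0.8380² ≈ 570.9244, and so on.
Summing a geometric series: total = 813·[0.8380·(1 − 0.8380^3) / (1 − 0.8380)] ≈ 1730.6530 million.

1731 million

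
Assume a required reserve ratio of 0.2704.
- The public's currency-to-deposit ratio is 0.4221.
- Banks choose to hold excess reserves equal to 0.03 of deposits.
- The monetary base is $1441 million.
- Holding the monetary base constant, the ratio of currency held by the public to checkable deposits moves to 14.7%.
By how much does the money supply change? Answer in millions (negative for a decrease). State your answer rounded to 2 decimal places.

Initially m₁ = (1 + 0.4221) / (0.2704 + 0.03 + 0.4221) ≈ 1.9683045, so M₁ = 1.9683045 × 1441 ≈ 2836.3268 million.
After the change m₂ = (1 + 0.147) / (0.2704 + 0.03 + 0.147) ≈ 2.5637014, so M₂ = 2.5637014 × 1441 ≈ 3694.2937 million.
ΔM = M₂ − M₁ = 3694.2937 − 2836.3268 = 857.9669 million.

$857.97 million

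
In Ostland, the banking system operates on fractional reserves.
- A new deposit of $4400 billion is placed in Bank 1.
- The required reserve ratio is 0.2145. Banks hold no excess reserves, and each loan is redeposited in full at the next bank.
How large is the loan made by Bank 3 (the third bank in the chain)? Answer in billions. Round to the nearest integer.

$2133 billion

Each bank lends a fraction (1 − rr) = 0.7855 of the deposit it receives, so Bank 3 receives 4400·0.7855^2 and lends 4400·0.7855^3 ≈ 2132.5108 billion.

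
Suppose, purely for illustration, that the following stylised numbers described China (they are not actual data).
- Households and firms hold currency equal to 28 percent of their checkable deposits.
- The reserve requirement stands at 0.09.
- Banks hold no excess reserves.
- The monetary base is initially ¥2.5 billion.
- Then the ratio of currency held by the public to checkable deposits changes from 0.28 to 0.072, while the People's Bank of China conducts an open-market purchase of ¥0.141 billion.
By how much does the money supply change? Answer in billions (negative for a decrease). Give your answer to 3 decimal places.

¥8.828 billion

Before: m₁ = (1 + 0.28) / (0.09 + 0.28) ≈ 3.45946, MB₁ = 2.5, so M₁ = 3.45946 × 2.5 ≈ 8.6486 billion.
After: m₂ = (1 + 0.072) / (0.09 + 0.072) ≈ 6.61728, MB₂ = 2.5 + 0.141 = 2.641, so M₂ = 6.61728 × 2.641 ≈ 17.4762 billion.
ΔM = M₂ − M₁ = 17.4762 − 8.6486 = 8.8276 billion.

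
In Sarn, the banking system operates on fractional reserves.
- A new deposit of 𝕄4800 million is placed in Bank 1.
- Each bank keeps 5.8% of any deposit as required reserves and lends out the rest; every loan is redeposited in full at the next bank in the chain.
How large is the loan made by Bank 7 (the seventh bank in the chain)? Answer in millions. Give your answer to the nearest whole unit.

𝕄3159 million

Each bank lends a fraction (1 − rr) = 0.9420 of the deposit it receives, so Bank 7 receives 4800·0.9420^6 and lends 4800·0.9420^7 ≈ 3159.3487 million.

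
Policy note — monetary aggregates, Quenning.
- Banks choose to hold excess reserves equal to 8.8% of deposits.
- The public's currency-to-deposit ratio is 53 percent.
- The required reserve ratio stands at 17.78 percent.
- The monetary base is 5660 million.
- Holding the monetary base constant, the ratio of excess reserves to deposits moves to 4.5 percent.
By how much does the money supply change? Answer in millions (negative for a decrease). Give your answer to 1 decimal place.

621.6 million

Initially m₁ = (1 + 0.53) / (0.1778 + 0.088 + 0.53) ≈ 1.922594, so M₁ = 1.922594 × 5660 ≈ 10881.882 million.
After the change m₂ = (1 + 0.53) / (0.1778 + 0.045 + 0.53) ≈ 2.032412, so M₂ = 2.032412 × 5660 ≈ 11503.4519 million.
ΔM = M₂ − M₁ = 11503.4519 − 10881.882 = 621.5699 million.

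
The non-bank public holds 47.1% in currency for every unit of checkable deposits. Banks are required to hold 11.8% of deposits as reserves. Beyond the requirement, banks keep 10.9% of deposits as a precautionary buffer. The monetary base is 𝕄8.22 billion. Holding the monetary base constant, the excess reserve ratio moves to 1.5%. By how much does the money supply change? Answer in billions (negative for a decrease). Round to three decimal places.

𝕄2.696 billion

Initially m₁ = (1 + 0.471) / (0.118 + 0.109 + 0.471) ≈ 2.10745, so M₁ = 2.10745 × 8.22 ≈ 17.3232 billion.
After the change m₂ = (1 + 0.471) / (0.118 + 0.015 + 0.471) ≈ 2.43543, so M₂ = 2.43543 × 8.22 ≈ 20.0192 billion.
ΔM = M₂ − M₁ = 20.0192 − 17.3232 = 2.696 billion.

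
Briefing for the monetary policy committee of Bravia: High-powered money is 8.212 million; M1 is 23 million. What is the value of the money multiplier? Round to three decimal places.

The money multiplier is m = M / MB = 23 / 8.212 ≈ 2.80078.

2.801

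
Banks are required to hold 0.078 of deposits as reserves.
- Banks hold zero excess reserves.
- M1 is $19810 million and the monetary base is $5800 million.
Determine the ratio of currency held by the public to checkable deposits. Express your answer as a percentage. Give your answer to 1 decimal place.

30.4%

Using m = M/MB = 19810/5800 ≈ 3.415517. From m = (1 + c)/(c + rr + e), rearranging gives 1 + c = m·(c + rr + e), so c·(1 − m) = m·(rr + e) − 1.
Hence c = [m·(rr + e) − 1]/(1 − m) = [3.415517 × (0.078 + 0) − 1] / (1 − 3.415517) ≈ 0.303699.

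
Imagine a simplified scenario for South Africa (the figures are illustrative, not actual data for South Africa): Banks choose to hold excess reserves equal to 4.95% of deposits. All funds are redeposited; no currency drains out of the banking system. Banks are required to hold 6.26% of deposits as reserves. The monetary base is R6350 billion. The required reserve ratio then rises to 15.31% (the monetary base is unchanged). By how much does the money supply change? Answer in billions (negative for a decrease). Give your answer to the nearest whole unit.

-25303 billion

Initially m₁ = 1 / (0.0626 + 0.0495) ≈ 8.92061, so M₁ = 8.92061 × 6350 = 56645.8735 billion.
After the change m₂ = 1 / (0.1531 + 0.0495) ≈ 4.93583, so M₂ = 4.93583 × 6350 = 31342.5205 billion.
ΔM = M₂ − M₁ = 31342.5205 − 56645.8735 = -25303.353 billion.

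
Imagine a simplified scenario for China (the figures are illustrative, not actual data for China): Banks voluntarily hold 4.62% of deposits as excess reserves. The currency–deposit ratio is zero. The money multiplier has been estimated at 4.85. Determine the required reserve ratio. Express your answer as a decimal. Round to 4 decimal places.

0.1600

Using m = 4.85. Since m = (1 + c)/(c + rr + e), the denominator satisfies c + rr + e = (1 + c)/m = (1 + 0) / 4.85 ≈ 0.206186.
With c = 0 and e = 0.0462, the required reserve ratio is 0.206186 − 0 − 0.0462 = 0.159986.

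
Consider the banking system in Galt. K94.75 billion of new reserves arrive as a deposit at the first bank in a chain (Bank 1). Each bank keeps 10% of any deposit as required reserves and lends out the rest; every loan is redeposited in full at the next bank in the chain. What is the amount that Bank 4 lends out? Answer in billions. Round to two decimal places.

Each bank lends a fraction (1 − rr) = 0.9000 of the deposit it receives, so Bank 4 receives 94.75·0.9000^3 and lends 94.75·0.9000^4 ≈ 62.1655 billion.

K62.17 billion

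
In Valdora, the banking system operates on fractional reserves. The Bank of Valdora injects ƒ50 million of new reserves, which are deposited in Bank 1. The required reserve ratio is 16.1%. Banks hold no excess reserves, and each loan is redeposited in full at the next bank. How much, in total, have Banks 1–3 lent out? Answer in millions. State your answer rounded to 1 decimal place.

ƒ106.7 million

Bank i lends (1 − rr)^i of the original deposit: Bank 1 lends 50·0.8390 = 41.9500, Bank 2 lends 50·0.8390² ≈ 35.1960, and so on.
Summing a geometric series: total = 50·[0.8390·(1 − 0.8390^3) / (1 − 0.8390)] ≈ 106.6755 million.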